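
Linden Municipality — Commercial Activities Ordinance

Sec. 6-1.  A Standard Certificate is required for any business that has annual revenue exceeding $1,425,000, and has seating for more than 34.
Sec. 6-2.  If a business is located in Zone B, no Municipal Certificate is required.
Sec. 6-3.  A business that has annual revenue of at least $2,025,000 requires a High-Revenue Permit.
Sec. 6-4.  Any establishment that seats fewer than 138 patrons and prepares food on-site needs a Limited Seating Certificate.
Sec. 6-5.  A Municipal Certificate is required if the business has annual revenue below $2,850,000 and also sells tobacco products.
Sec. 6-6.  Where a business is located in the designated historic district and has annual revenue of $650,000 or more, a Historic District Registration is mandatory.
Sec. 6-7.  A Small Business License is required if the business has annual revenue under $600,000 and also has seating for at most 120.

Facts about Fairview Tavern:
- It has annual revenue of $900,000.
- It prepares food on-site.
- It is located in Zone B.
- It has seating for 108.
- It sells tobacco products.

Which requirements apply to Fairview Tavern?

Limited Seating Certificate

Sec. 6-1. revenue $900,000 ≤ $1,425,000; seating 108 > 34 → Standard Certificate not required.
Sec. 6-2. is located in Zone B → exempt from Municipal Certificate.
Sec. 6-3. revenue $900,000 < $2,025,000 → High-Revenue Permit not required.
Sec. 6-4. seating 108 < 138; prepares food on-site → Limited Seating Certificate required.
Sec. 6-5. revenue $900,000 < $2,850,000; sells tobacco products → Municipal Certificate required.
Sec. 6-6. is located in Zone B (not: is located in the designated historic district); revenue $900,000 ≥ $650,000 → Historic District Registration not required.
Sec. 6-7. revenue $900,000 ≥ $600,000; seating 108 ≤ 120 → Small Business License not required.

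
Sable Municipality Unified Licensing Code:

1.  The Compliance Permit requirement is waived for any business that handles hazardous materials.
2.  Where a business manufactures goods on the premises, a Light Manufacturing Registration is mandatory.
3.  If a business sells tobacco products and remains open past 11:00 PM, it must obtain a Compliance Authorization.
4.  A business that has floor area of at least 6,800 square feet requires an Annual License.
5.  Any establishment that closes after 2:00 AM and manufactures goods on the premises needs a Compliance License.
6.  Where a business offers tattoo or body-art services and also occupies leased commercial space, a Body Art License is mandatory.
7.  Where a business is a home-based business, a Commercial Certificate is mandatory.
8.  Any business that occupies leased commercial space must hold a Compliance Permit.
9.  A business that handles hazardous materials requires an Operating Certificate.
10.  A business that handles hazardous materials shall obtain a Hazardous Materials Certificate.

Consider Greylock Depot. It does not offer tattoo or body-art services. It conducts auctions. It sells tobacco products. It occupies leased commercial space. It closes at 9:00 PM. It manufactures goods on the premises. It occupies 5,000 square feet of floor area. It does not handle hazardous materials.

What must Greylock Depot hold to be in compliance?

1. does not handle hazardous materials → Compliance Permit exemption does not apply.
2. manufactures goods on the premises → Light Manufacturing Registration required.
3. sells tobacco products; closes 9:00 PM, at/before 11:00 PM → Compliance Authorization not required.
4. floor area 5,000 square feet < 6,800 square feet → Annual License not required.
5. closes 9:00 PM, at/before 2:00 AM; manufactures goods on the premises → Compliance License not required.
6. does not offer tattoo or body-art services; occupies leased commercial space → Body Art License not required.
7. occupies leased commercial space (not: is a home-based business) → Commercial Certificate not required.
8. occupies leased commercial space → Compliance Permit required.
9. does not handle hazardous materials → Operating Certificate not required.
10. does not handle hazardous materials → Hazardous Materials Certificate not required.

Compliance Permit, Light Manufacturing Registration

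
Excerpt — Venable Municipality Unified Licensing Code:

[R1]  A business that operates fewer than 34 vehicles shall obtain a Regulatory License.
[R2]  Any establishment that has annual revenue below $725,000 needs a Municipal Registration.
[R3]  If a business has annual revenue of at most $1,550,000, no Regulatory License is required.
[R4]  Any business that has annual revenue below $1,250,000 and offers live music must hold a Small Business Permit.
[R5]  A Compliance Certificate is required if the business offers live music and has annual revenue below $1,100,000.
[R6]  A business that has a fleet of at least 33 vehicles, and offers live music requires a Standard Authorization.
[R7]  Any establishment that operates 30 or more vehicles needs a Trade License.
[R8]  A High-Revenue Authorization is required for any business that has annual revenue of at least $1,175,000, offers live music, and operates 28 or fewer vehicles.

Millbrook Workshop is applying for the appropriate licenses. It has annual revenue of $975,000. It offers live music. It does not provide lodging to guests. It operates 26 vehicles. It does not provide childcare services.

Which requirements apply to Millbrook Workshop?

[R1] vehicles 26 < 34 → Regulatory License required.
[R2] revenue $975,000 ≥ $725,000 → Municipal Registration not required.
[R3] revenue $975,000 ≤ $1,550,000 → exempt from Regulatory License.
[R4] revenue $975,000 < $1,250,000; offers live music → Small Business Permit required.
[R5] offers live music; revenue $975,000 < $1,100,000 → Compliance Certificate required.
[R6] vehicles 26 < 33; offers live music → Standard Authorization not required.
[R7] vehicles 26 < 30 → Trade License not required.
[R8] revenue $975,000 < $1,175,000; offers live music; vehicles 26 ≤ 28 → High-Revenue Authorization not required.

Compliance Certificate, Small Business Permit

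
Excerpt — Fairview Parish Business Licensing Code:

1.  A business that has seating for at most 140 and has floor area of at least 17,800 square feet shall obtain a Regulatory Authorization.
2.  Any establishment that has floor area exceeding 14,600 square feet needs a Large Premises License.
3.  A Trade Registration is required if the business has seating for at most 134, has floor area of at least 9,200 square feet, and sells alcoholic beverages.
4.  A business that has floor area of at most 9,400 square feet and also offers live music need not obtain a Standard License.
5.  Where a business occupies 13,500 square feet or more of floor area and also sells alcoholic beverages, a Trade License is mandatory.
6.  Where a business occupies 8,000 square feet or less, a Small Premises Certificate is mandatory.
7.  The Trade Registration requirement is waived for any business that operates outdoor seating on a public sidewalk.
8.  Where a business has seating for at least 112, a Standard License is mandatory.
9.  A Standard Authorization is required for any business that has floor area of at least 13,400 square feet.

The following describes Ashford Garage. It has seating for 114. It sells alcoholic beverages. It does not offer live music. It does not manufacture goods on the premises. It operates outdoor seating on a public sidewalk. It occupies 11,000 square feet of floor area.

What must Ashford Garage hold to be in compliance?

1. seating 114 ≤ 140; floor area 11,000 square feet < 17,800 square feet → Regulatory Authorization not required.
2. floor area 11,000 square feet ≤ 14,600 square feet → Large Premises License not required.
3. seating 114 ≤ 134; floor area 11,000 square feet ≥ 9,200 square feet; sells alcoholic beverages → Trade Registration required.
4. floor area 11,000 square feet > 9,400 square feet; does not offer live music → Standard License exemption does not apply.
5. floor area 11,000 square feet < 13,500 square feet; sells alcoholic beverages → Trade License not required.
6. floor area 11,000 square feet > 8,000 square feet → Small Premises Certificate not required.
7. operates outdoor seating on a public sidewalk → exempt from Trade Registration.
8. seating 114 ≥ 112 → Standard License required.
9. floor area 11,000 square feet < 13,400 square feet → Standard Authorization not required.

Standard License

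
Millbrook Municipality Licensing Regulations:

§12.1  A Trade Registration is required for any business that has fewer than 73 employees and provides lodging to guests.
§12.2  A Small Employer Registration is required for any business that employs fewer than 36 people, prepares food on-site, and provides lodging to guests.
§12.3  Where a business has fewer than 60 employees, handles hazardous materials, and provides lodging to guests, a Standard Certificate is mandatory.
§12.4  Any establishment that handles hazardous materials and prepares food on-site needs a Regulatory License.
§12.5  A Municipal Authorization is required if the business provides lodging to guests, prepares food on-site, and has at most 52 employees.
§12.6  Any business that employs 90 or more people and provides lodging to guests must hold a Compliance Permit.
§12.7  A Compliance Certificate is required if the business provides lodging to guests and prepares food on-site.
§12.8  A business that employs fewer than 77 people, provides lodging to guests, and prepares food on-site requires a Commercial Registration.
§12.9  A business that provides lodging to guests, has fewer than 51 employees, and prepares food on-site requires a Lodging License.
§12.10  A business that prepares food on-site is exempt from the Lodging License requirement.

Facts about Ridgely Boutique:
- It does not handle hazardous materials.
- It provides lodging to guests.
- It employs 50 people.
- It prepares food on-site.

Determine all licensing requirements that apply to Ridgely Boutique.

§12.1 employees 50 < 73; provides lodging to guests → Trade Registration required.
§12.2 employees 50 ≥ 36; prepares food on-site; provides lodging to guests → Small Employer Registration not required.
§12.3 employees 50 < 60; does not handle hazardous materials; provides lodging to guests → Standard Certificate not required.
§12.4 does not handle hazardous materials; prepares food on-site → Regulatory License not required.
§12.5 provides lodging to guests; prepares food on-site; employees 50 ≤ 52 → Municipal Authorization required.
§12.6 employees 50 < 90; provides lodging to guests → Compliance Permit not required.
§12.7 provides lodging to guests; prepares food on-site → Compliance Certificate required.
§12.8 employees 50 < 77; provides lodging to guests; prepares food on-site → Commercial Registration required.
§12.9 provides lodging to guests; employees 50 < 51; prepares food on-site → Lodging License required.
§12.10 prepares food on-site → exempt from Lodging License.

Commercial Registration, Compliance Certificate, Municipal Authorization, Trade Registration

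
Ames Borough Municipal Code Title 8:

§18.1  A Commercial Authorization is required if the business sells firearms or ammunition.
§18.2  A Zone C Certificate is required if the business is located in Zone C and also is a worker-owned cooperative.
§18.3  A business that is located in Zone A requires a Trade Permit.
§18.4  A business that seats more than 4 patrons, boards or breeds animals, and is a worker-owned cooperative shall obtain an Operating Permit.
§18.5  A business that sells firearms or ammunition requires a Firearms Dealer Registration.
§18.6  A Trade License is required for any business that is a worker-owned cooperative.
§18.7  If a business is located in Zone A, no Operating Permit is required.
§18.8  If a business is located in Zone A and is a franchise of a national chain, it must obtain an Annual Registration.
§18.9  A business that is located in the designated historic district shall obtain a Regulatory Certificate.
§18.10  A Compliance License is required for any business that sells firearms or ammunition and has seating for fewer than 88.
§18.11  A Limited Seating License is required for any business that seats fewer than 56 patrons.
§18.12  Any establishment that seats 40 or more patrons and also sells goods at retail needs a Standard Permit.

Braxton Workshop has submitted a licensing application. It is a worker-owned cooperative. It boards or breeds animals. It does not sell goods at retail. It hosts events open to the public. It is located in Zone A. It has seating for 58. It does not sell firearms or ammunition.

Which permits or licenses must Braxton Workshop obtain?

§18.1 does not sell firearms or ammunition → Commercial Authorization not required.
§18.2 is located in Zone A (not: is located in Zone C); is a worker-owned cooperative → Zone C Certificate not required.
§18.3 is located in Zone A → Trade Permit required.
§18.4 seating 58 > 4; boards or breeds animals; is a worker-owned cooperative → Operating Permit required.
§18.5 does not sell firearms or ammunition → Firearms Dealer Registration not required.
§18.6 is a worker-owned cooperative → Trade License required.
§18.7 is located in Zone A → exempt from Operating Permit.
§18.8 is located in Zone A; is a worker-owned cooperative (not: is a franchise of a national chain) → Annual Registration not required.
§18.9 is located in Zone A (not: is located in the designated historic district) → Regulatory Certificate not required.
§18.10 does not sell firearms or ammunition; seating 58 < 88 → Compliance License not required.
§18.11 seating 58 ≥ 56 → Limited Seating License not required.
§18.12 seating 58 ≥ 40; does not sell goods at retail → Standard Permit not required.

Trade License, Trade Permit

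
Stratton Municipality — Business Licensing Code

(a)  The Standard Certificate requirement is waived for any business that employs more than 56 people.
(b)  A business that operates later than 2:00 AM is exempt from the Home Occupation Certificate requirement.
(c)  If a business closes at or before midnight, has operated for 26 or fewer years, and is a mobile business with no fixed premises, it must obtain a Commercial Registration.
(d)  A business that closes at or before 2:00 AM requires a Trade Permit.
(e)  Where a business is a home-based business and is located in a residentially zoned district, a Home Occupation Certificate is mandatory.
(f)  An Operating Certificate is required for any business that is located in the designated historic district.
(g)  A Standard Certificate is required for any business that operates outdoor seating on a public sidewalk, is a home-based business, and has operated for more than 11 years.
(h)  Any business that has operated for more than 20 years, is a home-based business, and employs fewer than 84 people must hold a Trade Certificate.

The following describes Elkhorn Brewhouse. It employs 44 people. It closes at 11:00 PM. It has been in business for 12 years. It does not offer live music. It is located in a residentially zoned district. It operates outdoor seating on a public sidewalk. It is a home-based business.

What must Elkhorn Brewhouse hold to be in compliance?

Home Occupation Certificate, Standard Certificate, Trade Permit

(a) employees 44 ≤ 56 → Standard Certificate exemption does not apply.
(b) closes 11:00 PM, at/before 2:00 AM → Home Occupation Certificate exemption does not apply.
(c) closes 11:00 PM, at/before midnight; years in business 12 ≤ 26; is a home-based business (not: is a mobile business with no fixed premises) → Commercial Registration not required.
(d) closes 11:00 PM, at/before 2:00 AM → Trade Permit required.
(e) is a home-based business; is located in a residentially zoned district → Home Occupation Certificate required.
(f) is located in a residentially zoned district (not: is located in the designated historic district) → Operating Certificate not required.
(g) operates outdoor seating on a public sidewalk; is a home-based business; years in business 12 > 11 → Standard Certificate required.
(h) years in business 12 ≤ 20; is a home-based business; employees 44 < 84 → Trade Certificate not required.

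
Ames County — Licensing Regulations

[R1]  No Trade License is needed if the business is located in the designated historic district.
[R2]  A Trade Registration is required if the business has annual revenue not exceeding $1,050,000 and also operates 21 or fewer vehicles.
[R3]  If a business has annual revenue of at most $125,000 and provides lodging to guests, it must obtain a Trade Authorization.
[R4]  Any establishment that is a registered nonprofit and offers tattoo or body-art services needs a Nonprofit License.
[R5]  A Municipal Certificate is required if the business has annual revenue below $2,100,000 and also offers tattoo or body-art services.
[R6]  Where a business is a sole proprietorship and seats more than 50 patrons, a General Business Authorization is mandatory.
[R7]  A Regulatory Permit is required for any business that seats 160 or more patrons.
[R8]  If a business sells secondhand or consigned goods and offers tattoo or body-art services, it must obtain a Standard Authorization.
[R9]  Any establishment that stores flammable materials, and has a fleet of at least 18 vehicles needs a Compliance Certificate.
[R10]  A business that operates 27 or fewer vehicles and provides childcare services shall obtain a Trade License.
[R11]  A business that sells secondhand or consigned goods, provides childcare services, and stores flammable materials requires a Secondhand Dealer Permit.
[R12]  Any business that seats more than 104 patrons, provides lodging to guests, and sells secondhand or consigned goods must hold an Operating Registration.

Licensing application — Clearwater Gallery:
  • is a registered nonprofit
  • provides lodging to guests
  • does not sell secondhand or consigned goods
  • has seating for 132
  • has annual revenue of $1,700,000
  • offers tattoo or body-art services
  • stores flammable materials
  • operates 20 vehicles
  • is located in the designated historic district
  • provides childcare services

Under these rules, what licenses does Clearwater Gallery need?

Compliance Certificate, Municipal Certificate, Nonprofit License

[R1] is located in the designated historic district → exempt from Trade License.
[R2] revenue $1,700,000 > $1,050,000; vehicles 20 ≤ 21 → Trade Registration not required.
[R3] revenue $1,700,000 > $125,000; provides lodging to guests → Trade Authorization not required.
[R4] is a registered nonprofit; offers tattoo or body-art services → Nonprofit License required.
[R5] revenue $1,700,000 < $2,100,000; offers tattoo or body-art services → Municipal Certificate required.
[R6] is a registered nonprofit (not: is a sole proprietorship); seating 132 > 50 → General Business Authorization not required.
[R7] seating 132 < 160 → Regulatory Permit not required.
[R8] does not sell secondhand or consigned goods; offers tattoo or body-art services → Standard Authorization not required.
[R9] stores flammable materials; vehicles 20 ≥ 18 → Compliance Certificate required.
[R10] vehicles 20 ≤ 27; provides childcare services → Trade License required.
[R11] does not sell secondhand or consigned goods; provides childcare services; stores flammable materials → Secondhand Dealer Permit not required.
[R12] seating 132 > 104; provides lodging to guests; does not sell secondhand or consigned goods → Operating Registration not required.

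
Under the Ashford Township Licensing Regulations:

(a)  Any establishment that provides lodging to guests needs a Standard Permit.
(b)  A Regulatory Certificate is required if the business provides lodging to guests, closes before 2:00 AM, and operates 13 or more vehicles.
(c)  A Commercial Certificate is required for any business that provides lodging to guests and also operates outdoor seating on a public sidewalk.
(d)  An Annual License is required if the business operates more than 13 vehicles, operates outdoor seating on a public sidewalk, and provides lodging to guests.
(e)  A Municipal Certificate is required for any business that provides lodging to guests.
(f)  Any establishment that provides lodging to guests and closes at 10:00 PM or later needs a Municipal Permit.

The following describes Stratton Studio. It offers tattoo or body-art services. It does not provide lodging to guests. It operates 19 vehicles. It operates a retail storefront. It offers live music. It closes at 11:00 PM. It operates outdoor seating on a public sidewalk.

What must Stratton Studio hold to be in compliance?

(a) does not provide lodging to guests → Standard Permit not required.
(b) does not provide lodging to guests; closes 11:00 PM, at/before 2:00 AM; vehicles 19 ≥ 13 → Regulatory Certificate not required.
(c) does not provide lodging to guests; operates outdoor seating on a public sidewalk → Commercial Certificate not required.
(d) vehicles 19 > 13; operates outdoor seating on a public sidewalk; does not provide lodging to guests → Annual License not required.
(e) does not provide lodging to guests → Municipal Certificate not required.
(f) does not provide lodging to guests; closes 11:00 PM, after 10:00 PM → Municipal Permit not required.

None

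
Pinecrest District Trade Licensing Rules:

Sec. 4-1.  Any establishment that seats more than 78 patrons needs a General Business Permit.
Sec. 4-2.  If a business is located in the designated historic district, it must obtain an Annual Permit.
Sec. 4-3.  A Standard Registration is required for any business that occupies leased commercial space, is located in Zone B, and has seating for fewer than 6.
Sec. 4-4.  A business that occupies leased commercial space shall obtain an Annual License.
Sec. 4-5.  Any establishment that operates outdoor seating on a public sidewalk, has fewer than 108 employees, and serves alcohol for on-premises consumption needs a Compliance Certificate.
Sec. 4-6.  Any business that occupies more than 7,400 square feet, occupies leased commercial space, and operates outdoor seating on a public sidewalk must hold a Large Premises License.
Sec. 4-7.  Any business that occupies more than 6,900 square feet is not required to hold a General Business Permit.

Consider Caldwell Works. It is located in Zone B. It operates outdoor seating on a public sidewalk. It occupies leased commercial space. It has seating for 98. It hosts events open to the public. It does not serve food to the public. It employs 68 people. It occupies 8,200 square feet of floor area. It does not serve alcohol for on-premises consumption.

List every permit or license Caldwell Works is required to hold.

Sec. 4-1. seating 98 > 78 → General Business Permit required.
Sec. 4-2. is located in Zone B (not: is located in the designated historic district) → Annual Permit not required.
Sec. 4-3. occupies leased commercial space; is located in Zone B; seating 98 ≥ 6 → Standard Registration not required.
Sec. 4-4. occupies leased commercial space → Annual License required.
Sec. 4-5. operates outdoor seating on a public sidewalk; employees 68 < 108; does not serve alcohol for on-premises consumption → Compliance Certificate not required.
Sec. 4-6. floor area 8,200 square feet > 7,400 square feet; occupies leased commercial space; operates outdoor seating on a public sidewalk → Large Premises License required.
Sec. 4-7. floor area 8,200 square feet > 6,900 square feet → exempt from General Business Permit.

Annual License, Large Premises License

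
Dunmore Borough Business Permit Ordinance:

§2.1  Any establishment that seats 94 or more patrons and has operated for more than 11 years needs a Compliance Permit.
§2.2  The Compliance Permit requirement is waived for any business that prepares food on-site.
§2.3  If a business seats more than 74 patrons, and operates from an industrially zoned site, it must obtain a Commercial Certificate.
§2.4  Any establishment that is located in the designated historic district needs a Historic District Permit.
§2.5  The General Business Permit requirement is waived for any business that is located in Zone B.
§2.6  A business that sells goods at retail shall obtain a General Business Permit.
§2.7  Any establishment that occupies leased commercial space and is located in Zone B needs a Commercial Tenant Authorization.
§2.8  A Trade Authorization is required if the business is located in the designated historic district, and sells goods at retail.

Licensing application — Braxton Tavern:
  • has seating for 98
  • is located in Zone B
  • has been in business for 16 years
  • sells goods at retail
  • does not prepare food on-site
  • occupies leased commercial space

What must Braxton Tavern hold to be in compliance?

§2.1 seating 98 ≥ 94; years in business 16 > 11 → Compliance Permit required.
§2.2 does not prepare food on-site → Compliance Permit exemption does not apply.
§2.3 seating 98 > 74; occupies leased commercial space (not: operates from an industrially zoned site) → Commercial Certificate not required.
§2.4 is located in Zone B (not: is located in the designated historic district) → Historic District Permit not required.
§2.5 is located in Zone B → exempt from General Business Permit.
§2.6 sells goods at retail → General Business Permit required.
§2.7 occupies leased commercial space; is located in Zone B → Commercial Tenant Authorization required.
§2.8 is located in Zone B (not: is located in the designated historic district); sells goods at retail → Trade Authorization not required.

Commercial Tenant Authorization, Compliance Permit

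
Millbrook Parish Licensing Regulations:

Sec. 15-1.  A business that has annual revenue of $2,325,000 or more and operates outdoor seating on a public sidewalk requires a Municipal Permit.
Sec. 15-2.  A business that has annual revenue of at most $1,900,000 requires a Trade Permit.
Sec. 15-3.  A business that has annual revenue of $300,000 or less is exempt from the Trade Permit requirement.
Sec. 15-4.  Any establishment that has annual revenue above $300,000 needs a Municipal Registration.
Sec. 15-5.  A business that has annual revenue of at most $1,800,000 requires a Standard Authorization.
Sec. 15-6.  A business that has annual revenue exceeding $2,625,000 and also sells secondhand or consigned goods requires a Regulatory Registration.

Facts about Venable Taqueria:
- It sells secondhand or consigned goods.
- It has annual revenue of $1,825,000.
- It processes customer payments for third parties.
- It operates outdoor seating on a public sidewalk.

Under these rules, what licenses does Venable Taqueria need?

Sec. 15-1. revenue $1,825,000 < $2,325,000; operates outdoor seating on a public sidewalk → Municipal Permit not required.
Sec. 15-2. revenue $1,825,000 ≤ $1,900,000 → Trade Permit required.
Sec. 15-3. revenue $1,825,000 > $300,000 → Trade Permit exemption does not apply.
Sec. 15-4. revenue $1,825,000 > $300,000 → Municipal Registration required.
Sec. 15-5. revenue $1,825,000 > $1,800,000 → Standard Authorization not required.
Sec. 15-6. revenue $1,825,000 ≤ $2,625,000; sells secondhand or consigned goods → Regulatory Registration not required.

Municipal Registration, Trade Permit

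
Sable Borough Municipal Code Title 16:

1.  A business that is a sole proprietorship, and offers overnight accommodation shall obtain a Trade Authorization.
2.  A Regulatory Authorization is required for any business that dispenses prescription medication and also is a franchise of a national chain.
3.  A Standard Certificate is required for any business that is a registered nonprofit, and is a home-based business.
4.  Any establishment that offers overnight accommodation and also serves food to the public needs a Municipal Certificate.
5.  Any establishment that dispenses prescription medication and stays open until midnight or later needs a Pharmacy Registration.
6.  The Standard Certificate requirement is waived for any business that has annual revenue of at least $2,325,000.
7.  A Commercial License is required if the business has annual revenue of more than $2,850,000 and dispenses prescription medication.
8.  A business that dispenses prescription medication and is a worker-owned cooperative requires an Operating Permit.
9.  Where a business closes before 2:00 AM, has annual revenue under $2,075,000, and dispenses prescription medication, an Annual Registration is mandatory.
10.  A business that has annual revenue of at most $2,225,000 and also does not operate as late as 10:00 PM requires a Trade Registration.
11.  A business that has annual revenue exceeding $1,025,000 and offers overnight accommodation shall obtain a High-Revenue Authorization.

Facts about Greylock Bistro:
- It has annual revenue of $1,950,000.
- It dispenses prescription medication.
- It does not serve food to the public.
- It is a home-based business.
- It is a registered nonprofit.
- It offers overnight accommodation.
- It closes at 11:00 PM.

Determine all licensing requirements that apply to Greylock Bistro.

1. is a registered nonprofit (not: is a sole proprietorship); offers overnight accommodation → Trade Authorization not required.
2. dispenses prescription medication; is a registered nonprofit (not: is a franchise of a national chain) → Regulatory Authorization not required.
3. is a registered nonprofit; is a home-based business → Standard Certificate required.
4. offers overnight accommodation; does not serve food to the public → Municipal Certificate not required.
5. dispenses prescription medication; closes 11:00 PM, at/before midnight → Pharmacy Registration not required.
6. revenue $1,950,000 < $2,325,000 → Standard Certificate exemption does not apply.
7. revenue $1,950,000 ≤ $2,850,000; dispenses prescription medication → Commercial License not required.
8. dispenses prescription medication; is a registered nonprofit (not: is a worker-owned cooperative) → Operating Permit not required.
9. closes 11:00 PM, at/before 2:00 AM; revenue $1,950,000 < $2,075,000; dispenses prescription medication → Annual Registration required.
10. revenue $1,950,000 ≤ $2,225,000; closes 11:00 PM, after 10:00 PM → Trade Registration not required.
11. revenue $1,950,000 > $1,025,000; offers overnight accommodation → High-Revenue Authorization required.

Annual Registration, High-Revenue Authorization, Standard Certificate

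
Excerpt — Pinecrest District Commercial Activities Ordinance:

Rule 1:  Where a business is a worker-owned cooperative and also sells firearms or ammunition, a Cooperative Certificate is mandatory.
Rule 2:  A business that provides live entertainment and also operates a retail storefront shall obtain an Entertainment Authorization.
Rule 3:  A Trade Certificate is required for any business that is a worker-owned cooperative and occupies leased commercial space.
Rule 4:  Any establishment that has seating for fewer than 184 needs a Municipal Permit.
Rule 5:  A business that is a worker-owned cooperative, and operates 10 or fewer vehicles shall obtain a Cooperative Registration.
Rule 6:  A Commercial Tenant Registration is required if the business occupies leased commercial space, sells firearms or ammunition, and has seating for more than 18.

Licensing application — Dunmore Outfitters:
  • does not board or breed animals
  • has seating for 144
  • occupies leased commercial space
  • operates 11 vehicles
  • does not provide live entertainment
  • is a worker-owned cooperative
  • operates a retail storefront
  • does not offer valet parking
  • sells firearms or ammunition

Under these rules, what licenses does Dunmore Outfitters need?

Rule 1: is a worker-owned cooperative; sells firearms or ammunition → Cooperative Certificate required.
Rule 2: does not provide live entertainment; operates a retail storefront → Entertainment Authorization not required.
Rule 3: is a worker-owned cooperative; occupies leased commercial space → Trade Certificate required.
Rule 4: seating 144 < 184 → Municipal Permit required.
Rule 5: is a worker-owned cooperative; vehicles 11 > 10 → Cooperative Registration not required.
Rule 6: occupies leased commercial space; sells firearms or ammunition; seating 144 > 18 → Commercial Tenant Registration required.

Commercial Tenant Registration, Cooperative Certificate, Municipal Permit, Trade Certificate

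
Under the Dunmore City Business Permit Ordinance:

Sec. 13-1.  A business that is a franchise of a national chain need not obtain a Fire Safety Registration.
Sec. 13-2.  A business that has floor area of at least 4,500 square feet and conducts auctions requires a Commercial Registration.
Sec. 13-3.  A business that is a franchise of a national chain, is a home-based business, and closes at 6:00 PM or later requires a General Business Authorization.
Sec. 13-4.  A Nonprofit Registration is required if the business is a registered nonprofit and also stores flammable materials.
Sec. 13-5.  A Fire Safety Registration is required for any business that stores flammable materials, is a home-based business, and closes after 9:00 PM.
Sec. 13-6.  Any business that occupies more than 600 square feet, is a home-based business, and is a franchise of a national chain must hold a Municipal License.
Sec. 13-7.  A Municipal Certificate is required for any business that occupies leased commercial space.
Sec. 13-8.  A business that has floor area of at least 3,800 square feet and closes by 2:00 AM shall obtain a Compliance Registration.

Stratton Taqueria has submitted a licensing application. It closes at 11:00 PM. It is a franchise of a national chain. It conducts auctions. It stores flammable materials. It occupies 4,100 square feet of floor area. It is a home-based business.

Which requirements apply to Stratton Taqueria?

Sec. 13-1. is a franchise of a national chain → exempt from Fire Safety Registration.
Sec. 13-2. floor area 4,100 square feet < 4,500 square feet; conducts auctions → Commercial Registration not required.
Sec. 13-3. is a franchise of a national chain; is a home-based business; closes 11:00 PM, after 6:00 PM → General Business Authorization required.
Sec. 13-4. is a franchise of a national chain (not: is a registered nonprofit); stores flammable materials → Nonprofit Registration not required.
Sec. 13-5. stores flammable materials; is a home-based business; closes 11:00 PM, after 9:00 PM → Fire Safety Registration required.
Sec. 13-6. floor area 4,100 square feet > 600 square feet; is a home-based business; is a franchise of a national chain → Municipal License required.
Sec. 13-7. is a home-based business (not: occupies leased commercial space) → Municipal Certificate not required.
Sec. 13-8. floor area 4,100 square feet ≥ 3,800 square feet; closes 11:00 PM, at/before 2:00 AM → Compliance Registration required.

Compliance Registration, General Business Authorization, Municipal License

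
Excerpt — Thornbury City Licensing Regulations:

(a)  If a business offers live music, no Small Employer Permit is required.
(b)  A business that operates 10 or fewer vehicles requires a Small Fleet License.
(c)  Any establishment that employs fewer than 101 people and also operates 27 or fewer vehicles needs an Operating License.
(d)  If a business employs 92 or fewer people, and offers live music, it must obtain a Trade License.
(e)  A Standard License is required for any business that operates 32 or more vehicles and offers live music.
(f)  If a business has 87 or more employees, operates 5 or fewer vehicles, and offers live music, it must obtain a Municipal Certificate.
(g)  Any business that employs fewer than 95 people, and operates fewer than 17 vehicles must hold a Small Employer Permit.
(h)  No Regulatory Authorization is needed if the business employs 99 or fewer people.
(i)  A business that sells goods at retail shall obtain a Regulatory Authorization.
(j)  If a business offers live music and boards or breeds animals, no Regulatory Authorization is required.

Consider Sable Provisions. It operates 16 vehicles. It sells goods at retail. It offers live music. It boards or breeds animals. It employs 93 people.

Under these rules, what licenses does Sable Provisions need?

Operating License

(a) offers live music → exempt from Small Employer Permit.
(b) vehicles 16 > 10 → Small Fleet License not required.
(c) employees 93 < 101; vehicles 16 ≤ 27 → Operating License required.
(d) employees 93 > 92; offers live music → Trade License not required.
(e) vehicles 16 < 32; offers live music → Standard License not required.
(f) employees 93 ≥ 87; vehicles 16 > 5; offers live music → Municipal Certificate not required.
(g) employees 93 < 95; vehicles 16 < 17 → Small Employer Permit required.
(h) employees 93 ≤ 99 → exempt from Regulatory Authorization.
(i) sells goods at retail → Regulatory Authorization required.
(j) offers live music; boards or breeds animals → exempt from Regulatory Authorization.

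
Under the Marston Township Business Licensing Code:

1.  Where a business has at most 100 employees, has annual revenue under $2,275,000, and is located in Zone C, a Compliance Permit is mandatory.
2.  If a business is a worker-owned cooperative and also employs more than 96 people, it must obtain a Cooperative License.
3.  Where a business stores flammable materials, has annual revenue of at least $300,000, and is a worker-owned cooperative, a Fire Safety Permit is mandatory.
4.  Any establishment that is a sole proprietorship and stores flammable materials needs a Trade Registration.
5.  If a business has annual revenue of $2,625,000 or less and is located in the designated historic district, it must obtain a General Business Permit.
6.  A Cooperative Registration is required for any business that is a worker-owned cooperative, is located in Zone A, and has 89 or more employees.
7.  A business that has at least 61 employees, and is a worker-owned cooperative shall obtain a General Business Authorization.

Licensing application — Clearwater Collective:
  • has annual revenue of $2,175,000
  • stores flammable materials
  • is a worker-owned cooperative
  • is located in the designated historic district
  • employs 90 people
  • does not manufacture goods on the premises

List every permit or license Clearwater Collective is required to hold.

1. employees 90 ≤ 100; revenue $2,175,000 < $2,275,000; is located in the designated historic district (not: is located in Zone C) → Compliance Permit not required.
2. is a worker-owned cooperative; employees 90 ≤ 96 → Cooperative License not required.
3. stores flammable materials; revenue $2,175,000 ≥ $300,000; is a worker-owned cooperative → Fire Safety Permit required.
4. is a worker-owned cooperative (not: is a sole proprietorship); stores flammable materials → Trade Registration not required.
5. revenue $2,175,000 ≤ $2,625,000; is located in the designated historic district → General Business Permit required.
6. is a worker-owned cooperative; is located in the designated historic district (not: is located in Zone A); employees 90 ≥ 89 → Cooperative Registration not required.
7. employees 90 ≥ 61; is a worker-owned cooperative → General Business Authorization required.

Fire Safety Permit, General Business Authorization, General Business Permit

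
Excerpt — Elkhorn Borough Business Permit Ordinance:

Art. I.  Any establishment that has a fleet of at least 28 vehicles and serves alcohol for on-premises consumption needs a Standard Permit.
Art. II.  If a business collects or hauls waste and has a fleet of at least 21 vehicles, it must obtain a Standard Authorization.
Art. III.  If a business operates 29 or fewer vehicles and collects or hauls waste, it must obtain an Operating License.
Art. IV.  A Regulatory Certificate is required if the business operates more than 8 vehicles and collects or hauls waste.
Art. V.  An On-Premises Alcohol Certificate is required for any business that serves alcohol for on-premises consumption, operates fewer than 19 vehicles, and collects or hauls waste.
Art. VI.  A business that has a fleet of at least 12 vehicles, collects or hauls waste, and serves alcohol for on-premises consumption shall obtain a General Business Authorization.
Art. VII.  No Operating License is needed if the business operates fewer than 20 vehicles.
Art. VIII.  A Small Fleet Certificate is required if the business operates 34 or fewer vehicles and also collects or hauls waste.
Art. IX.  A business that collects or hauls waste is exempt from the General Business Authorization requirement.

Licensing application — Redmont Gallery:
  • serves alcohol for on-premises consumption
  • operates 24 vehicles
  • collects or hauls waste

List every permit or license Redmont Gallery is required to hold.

Art. I. vehicles 24 < 28; serves alcohol for on-premises consumption → Standard Permit not required.
Art. II. collects or hauls waste; vehicles 24 ≥ 21 → Standard Authorization required.
Art. III. vehicles 24 ≤ 29; collects or hauls waste → Operating License required.
Art. IV. vehicles 24 > 8; collects or hauls waste → Regulatory Certificate required.
Art. V. serves alcohol for on-premises consumption; vehicles 24 ≥ 19; collects or hauls waste → On-Premises Alcohol Certificate not required.
Art. VI. vehicles 24 ≥ 12; collects or hauls waste; serves alcohol for on-premises consumption → General Business Authorization required.
Art. VII. vehicles 24 ≥ 20 → Operating License exemption does not apply.
Art. VIII. vehicles 24 ≤ 34; collects or hauls waste → Small Fleet Certificate required.
Art. IX. collects or hauls waste → exempt from General Business Authorization.

Operating License, Regulatory Certificate, Small Fleet Certificate, Standard Authorization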